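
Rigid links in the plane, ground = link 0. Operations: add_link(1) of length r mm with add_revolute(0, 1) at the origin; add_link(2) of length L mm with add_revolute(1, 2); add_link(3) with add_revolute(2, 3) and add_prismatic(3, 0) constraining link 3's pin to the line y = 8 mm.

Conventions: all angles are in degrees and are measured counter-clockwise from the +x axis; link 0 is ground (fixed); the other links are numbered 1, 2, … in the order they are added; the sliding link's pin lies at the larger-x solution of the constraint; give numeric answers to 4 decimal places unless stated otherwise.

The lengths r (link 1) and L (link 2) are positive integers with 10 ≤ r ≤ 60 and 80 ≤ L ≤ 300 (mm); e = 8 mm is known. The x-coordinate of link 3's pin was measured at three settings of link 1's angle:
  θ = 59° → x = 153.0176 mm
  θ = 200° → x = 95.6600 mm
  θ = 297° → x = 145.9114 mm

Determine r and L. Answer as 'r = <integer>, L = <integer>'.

constraint per measurement: (x − r cos θ)² + (r sin θ − e)² = L²
subtracting the θ₁ and θ₂ equations cancels the r² and L² terms:
r = (x₁² − x₂²) / (2[(x₁cos θ₁ + e sin θ₁) − (x₂cos θ₂ + e sin θ₂)]) = 40.0000 → r = 40
L² = (x₁ − r cos θ₁)² + (r sin θ₁ − e)² = 18225.0076 → L = 135.0000 → L = 135
check at θ₃=297°: x = 145.9114 (printed 145.9114) ✓

r = 40, L = 135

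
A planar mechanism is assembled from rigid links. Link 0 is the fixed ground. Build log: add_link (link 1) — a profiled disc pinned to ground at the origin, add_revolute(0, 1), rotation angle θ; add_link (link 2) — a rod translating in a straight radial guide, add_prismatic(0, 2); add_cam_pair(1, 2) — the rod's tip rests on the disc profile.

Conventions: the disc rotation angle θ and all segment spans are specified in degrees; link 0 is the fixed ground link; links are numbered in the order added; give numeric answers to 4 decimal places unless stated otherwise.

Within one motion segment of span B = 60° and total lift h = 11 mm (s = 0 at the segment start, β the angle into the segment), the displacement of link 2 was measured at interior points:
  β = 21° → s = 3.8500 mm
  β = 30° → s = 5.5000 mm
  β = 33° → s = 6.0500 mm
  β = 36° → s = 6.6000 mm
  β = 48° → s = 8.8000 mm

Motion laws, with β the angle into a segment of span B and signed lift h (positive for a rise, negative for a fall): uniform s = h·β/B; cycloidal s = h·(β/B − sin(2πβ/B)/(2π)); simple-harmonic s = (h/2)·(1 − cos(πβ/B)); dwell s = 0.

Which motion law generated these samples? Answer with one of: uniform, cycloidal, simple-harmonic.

candidates at β/B = r: uniform s = h·r (linear in β); cycloidal s = h·(r − sin(2πr)/(2π)); simple-harmonic s = (h/2)(1 − cos(πr))
β=21°: printed 3.8500 | uniform 3.8500, cycloidal 2.4337, simple-harmonic 3.0031
β=30°: printed 5.5000 | uniform 5.5000, cycloidal 5.5000, simple-harmonic 5.5000
β=33°: printed 6.0500 | uniform 6.0500, cycloidal 6.5910, simple-harmonic 6.3604
β=36°: printed 6.6000 | uniform 6.6000, cycloidal 7.6290, simple-harmonic 7.1996
β=48°: printed 8.8000 | uniform 8.8000, cycloidal 10.4650, simple-harmonic 9.9496
only one law matches every sample → uniform

uniform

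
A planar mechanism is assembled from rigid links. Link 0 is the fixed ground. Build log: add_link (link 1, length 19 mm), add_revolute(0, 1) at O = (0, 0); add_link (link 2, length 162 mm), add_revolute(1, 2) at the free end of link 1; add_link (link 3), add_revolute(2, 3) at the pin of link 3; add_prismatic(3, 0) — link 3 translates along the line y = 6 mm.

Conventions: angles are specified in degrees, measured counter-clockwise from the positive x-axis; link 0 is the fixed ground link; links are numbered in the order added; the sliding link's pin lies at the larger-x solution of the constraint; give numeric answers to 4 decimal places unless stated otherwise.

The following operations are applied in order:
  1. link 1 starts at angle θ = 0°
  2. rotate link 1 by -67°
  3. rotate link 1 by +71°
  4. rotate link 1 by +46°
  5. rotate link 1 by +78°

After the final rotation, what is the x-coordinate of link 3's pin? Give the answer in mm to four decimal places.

geometry: r = 19 mm, L = 162 mm, e = 6 mm; θ starts at 0°
rotate link 1 by -67°: θ ← 0° -67° = -67°
rotate link 1 by +71°: θ ← -67° +71° = 4°
rotate link 1 by +46°: θ ← 4° +46° = 50°
rotate link 1 by +78°: θ ← 50° +78° = 128°
crank pin P = (r cos θ, r sin θ) = (-11.697568, 14.972204)
h = r sin θ − e = 14.972204 − 6 = 8.972204
x = r cos θ + √(L² − h²) = -11.697568 + 161.751351 = 150.053783

150.0538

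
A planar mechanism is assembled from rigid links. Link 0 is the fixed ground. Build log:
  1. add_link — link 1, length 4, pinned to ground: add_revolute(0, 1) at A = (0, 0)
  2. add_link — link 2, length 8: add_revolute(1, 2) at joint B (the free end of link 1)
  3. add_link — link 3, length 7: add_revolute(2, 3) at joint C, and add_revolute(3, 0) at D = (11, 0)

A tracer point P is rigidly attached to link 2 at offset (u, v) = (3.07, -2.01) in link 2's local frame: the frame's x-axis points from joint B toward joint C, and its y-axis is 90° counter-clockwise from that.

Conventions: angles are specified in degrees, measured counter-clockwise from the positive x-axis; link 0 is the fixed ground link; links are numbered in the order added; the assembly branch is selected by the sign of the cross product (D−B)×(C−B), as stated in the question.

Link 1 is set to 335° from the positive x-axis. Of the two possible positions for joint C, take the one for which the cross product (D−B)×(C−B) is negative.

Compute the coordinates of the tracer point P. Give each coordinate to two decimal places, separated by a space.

A=(0,0), D=(11.00,0)
B = A + 4.00·(cos335°, sin335°) = (3.6252, -1.6905)
|BD| = 7.5660
circle(B,8.00) ∩ circle(D,7.00): a=4.7743, h=6.4192
  candidates: C₊=(6.8446,5.6332) cross=48.568; C₋=(9.7131,-6.8807) cross=-48.568
  branch - wants cross < 0 → take C=(9.7131,-6.8807) (cross=-48.568)
ex = (C−B)/|BC| = (0.7610,-0.6488); ey = (0.6488,0.7610)
P = B + 3.07·ex + -2.01·ey = (4.6574,-5.2118)

4.66 -5.21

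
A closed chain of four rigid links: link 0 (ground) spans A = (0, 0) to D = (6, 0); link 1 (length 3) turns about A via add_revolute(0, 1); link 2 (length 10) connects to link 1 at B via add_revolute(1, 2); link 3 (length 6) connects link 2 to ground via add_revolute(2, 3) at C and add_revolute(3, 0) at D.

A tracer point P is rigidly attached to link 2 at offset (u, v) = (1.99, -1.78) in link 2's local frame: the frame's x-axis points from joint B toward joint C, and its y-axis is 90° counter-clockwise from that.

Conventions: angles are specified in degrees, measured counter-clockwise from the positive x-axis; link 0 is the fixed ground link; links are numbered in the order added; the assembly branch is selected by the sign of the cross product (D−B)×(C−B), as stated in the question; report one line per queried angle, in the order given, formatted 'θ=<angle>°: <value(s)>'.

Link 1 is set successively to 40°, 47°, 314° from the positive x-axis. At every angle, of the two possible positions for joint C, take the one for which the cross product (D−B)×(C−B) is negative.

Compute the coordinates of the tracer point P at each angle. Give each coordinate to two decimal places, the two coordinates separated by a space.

A=(0,0), D=(6.00,0)
θ=40°: B = A + 3.00·(cos40°, sin40°) = (2.2981, 1.9284)
θ=40°: |BD| = 4.1740
θ=40°: circle(B,10.00) ∩ circle(D,6.00): a=9.7535, h=2.2067
θ=40°:   candidates: C₊=(11.9678,-0.6206) cross=9.211; C₋=(9.9289,-4.5348) cross=-9.211
θ=40°:   branch - wants cross < 0 → take C=(9.9289,-4.5348) (cross=-9.211)
θ=40°: ex = (C−B)/|BC| = (0.7631,-0.6463); ey = (0.6463,0.7631)
θ=40°: P = B + 1.99·ex + -1.78·ey = (2.6662,-0.7161)
θ=47°: B = A + 3.00·(cos47°, sin47°) = (2.0460, 2.1941)
θ=47°: |BD| = 4.5220
θ=47°: circle(B,10.00) ∩ circle(D,6.00): a=9.3376, h=3.5791
θ=47°:   candidates: C₊=(11.9474,0.7930) cross=16.184; C₋=(8.4742,-5.4661) cross=-16.184
θ=47°:   branch - wants cross < 0 → take C=(8.4742,-5.4661) (cross=-16.184)
θ=47°: ex = (C−B)/|BC| = (0.6428,-0.7660); ey = (0.7660,0.6428)
θ=47°: P = B + 1.99·ex + -1.78·ey = (1.9617,-0.4745)
θ=314°: B = A + 3.00·(cos314°, sin314°) = (2.0840, -2.1580)
θ=314°: |BD| = 4.4713
θ=314°: circle(B,10.00) ∩ circle(D,6.00): a=9.3924, h=3.4325
θ=314°:   candidates: C₊=(8.6534,5.3814) cross=15.348; C₋=(11.9667,-0.6311) cross=-15.348
θ=314°:   branch - wants cross < 0 → take C=(11.9667,-0.6311) (cross=-15.348)
θ=314°: ex = (C−B)/|BC| = (0.9883,0.1527); ey = (-0.1527,0.9883)
θ=314°: P = B + 1.99·ex + -1.78·ey = (4.3224,-3.6133)

θ=40°: 2.67 -0.72
θ=47°: 1.96 -0.47
θ=314°: 4.32 -3.61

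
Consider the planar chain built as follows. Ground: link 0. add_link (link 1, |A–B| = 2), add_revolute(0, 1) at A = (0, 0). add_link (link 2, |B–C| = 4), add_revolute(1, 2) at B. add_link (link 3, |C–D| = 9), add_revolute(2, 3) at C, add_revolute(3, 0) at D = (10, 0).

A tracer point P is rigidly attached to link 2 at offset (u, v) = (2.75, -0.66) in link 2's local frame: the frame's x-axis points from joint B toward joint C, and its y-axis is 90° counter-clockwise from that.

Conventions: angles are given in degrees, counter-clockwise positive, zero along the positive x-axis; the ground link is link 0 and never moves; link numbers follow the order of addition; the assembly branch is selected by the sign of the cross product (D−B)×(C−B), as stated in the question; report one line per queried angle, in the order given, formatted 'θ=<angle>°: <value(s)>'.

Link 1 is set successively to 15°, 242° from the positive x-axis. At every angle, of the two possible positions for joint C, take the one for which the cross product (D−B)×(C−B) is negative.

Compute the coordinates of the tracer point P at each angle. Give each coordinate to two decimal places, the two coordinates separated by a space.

A=(0,0), D=(10.00,0)
θ=15°: B = A + 2.00·(cos15°, sin15°) = (1.9319, 0.5176)
θ=15°: |BD| = 8.0847
θ=15°: circle(B,4.00) ∩ circle(D,9.00): a=0.0224, h=3.9999
θ=15°:   candidates: C₊=(2.2104,4.5079) cross=32.338; C₋=(1.6982,-3.4755) cross=-32.338
θ=15°:   branch - wants cross < 0 → take C=(1.6982,-3.4755) (cross=-32.338)
θ=15°: ex = (C−B)/|BC| = (-0.0584,-0.9983); ey = (0.9983,-0.0584)
θ=15°: P = B + 2.75·ex + -0.66·ey = (1.1123,-2.1891)
θ=242°: B = A + 2.00·(cos242°, sin242°) = (-0.9389, -1.7659)
θ=242°: |BD| = 11.0806
θ=242°: circle(B,4.00) ∩ circle(D,9.00): a=2.6072, h=3.0335
θ=242°:   candidates: C₊=(1.1515,1.6444) cross=33.613; C₋=(2.1184,-4.3452) cross=-33.613
θ=242°:   branch - wants cross < 0 → take C=(2.1184,-4.3452) (cross=-33.613)
θ=242°: ex = (C−B)/|BC| = (0.7643,-0.6448); ey = (0.6448,0.7643)
θ=242°: P = B + 2.75·ex + -0.66·ey = (0.7374,-4.0436)

θ=15°: 1.11 -2.19
θ=242°: 0.74 -4.04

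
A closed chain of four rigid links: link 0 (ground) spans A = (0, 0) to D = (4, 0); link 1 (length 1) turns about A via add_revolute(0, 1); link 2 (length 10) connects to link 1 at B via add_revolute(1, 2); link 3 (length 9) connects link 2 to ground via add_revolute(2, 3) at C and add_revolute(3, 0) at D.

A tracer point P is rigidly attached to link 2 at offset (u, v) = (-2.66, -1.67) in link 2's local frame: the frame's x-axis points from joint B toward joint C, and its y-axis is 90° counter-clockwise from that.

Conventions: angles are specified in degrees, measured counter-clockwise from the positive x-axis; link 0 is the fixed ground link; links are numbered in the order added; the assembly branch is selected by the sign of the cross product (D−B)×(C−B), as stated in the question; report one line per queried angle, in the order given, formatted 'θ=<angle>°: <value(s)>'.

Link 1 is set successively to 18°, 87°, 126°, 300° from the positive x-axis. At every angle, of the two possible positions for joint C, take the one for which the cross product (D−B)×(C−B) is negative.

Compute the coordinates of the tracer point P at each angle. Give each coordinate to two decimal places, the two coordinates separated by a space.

A=(0,0), D=(4.00,0)
θ=18°: B = A + 1.00·(cos18°, sin18°) = (0.9511, 0.3090)
θ=18°: |BD| = 3.0646
θ=18°: circle(B,10.00) ∩ circle(D,9.00): a=4.6322, h=8.8624
θ=18°:   candidates: C₊=(6.4533,8.6592) cross=27.159; C₋=(4.6660,-8.9753) cross=-27.159
θ=18°:   branch - wants cross < 0 → take C=(4.6660,-8.9753) (cross=-27.159)
θ=18°: ex = (C−B)/|BC| = (0.3715,-0.9284); ey = (0.9284,0.3715)
θ=18°: P = B + -2.66·ex + -1.67·ey = (-1.5876,2.1582)
θ=87°: B = A + 1.00·(cos87°, sin87°) = (0.0523, 0.9986)
θ=87°: |BD| = 4.0720
θ=87°: circle(B,10.00) ∩ circle(D,9.00): a=4.3690, h=8.9951
θ=87°:   candidates: C₊=(6.4939,8.6476) cross=36.628; C₋=(2.0819,-8.7932) cross=-36.628
θ=87°:   branch - wants cross < 0 → take C=(2.0819,-8.7932) (cross=-36.628)
θ=87°: ex = (C−B)/|BC| = (0.2030,-0.9792); ey = (0.9792,0.2030)
θ=87°: P = B + -2.66·ex + -1.67·ey = (-2.1228,3.2643)
θ=126°: B = A + 1.00·(cos126°, sin126°) = (-0.5878, 0.8090)
θ=126°: |BD| = 4.6586
θ=126°: circle(B,10.00) ∩ circle(D,9.00): a=4.3685, h=8.9953
θ=126°:   candidates: C₊=(5.2765,8.9090) cross=41.905; C₋=(2.1522,-8.8083) cross=-41.905
θ=126°:   branch - wants cross < 0 → take C=(2.1522,-8.8083) (cross=-41.905)
θ=126°: ex = (C−B)/|BC| = (0.2740,-0.9617); ey = (0.9617,0.2740)
θ=126°: P = B + -2.66·ex + -1.67·ey = (-2.9227,2.9096)
θ=300°: B = A + 1.00·(cos300°, sin300°) = (0.5000, -0.8660)
θ=300°: |BD| = 3.6056
θ=300°: circle(B,10.00) ∩ circle(D,9.00): a=4.4376, h=8.9615
θ=300°:   candidates: C₊=(2.6552,8.8990) cross=32.311; C₋=(6.9602,-8.4993) cross=-32.311
θ=300°:   branch - wants cross < 0 → take C=(6.9602,-8.4993) (cross=-32.311)
θ=300°: ex = (C−B)/|BC| = (0.6460,-0.7633); ey = (0.7633,0.6460)
θ=300°: P = B + -2.66·ex + -1.67·ey = (-2.4932,0.0856)

θ=18°: -1.59 2.16
θ=87°: -2.12 3.26
θ=126°: -2.92 2.91
θ=300°: -2.49 0.09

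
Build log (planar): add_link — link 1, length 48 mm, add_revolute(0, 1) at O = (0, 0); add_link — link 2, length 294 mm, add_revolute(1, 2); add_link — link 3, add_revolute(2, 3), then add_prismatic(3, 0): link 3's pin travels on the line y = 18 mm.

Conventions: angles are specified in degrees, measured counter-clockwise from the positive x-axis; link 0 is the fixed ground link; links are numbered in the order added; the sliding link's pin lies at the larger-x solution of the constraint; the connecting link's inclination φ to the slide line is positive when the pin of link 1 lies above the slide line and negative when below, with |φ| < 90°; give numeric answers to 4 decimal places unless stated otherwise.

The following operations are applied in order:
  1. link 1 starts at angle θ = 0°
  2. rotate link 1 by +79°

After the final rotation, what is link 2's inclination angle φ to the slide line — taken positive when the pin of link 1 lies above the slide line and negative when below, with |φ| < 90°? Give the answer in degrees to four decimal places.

geometry: r = 48 mm, L = 294 mm, e = 18 mm; θ starts at 0°
rotate link 1 by +79°: θ ← 0° +79° = 79°
h = r sin θ − e = 47.118105 − 18 = 29.118105
sin φ = h / L = 29.118105 / 294 = 0.09904117
φ = arcsin(0.09904117) = 5.683960°

5.6840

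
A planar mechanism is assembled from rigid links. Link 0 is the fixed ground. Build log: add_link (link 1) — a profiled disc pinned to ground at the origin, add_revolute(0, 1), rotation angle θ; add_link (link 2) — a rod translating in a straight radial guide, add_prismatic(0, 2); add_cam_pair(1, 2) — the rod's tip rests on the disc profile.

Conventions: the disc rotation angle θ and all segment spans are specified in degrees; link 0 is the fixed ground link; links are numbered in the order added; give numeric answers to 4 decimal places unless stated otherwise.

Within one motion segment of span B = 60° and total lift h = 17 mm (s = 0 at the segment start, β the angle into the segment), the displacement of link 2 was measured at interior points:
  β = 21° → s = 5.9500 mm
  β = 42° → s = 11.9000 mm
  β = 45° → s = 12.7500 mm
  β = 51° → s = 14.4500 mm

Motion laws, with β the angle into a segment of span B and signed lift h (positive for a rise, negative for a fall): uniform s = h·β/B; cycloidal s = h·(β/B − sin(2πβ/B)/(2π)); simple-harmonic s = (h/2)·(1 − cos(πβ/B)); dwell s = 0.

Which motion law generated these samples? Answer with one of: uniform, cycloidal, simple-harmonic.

candidates at β/B = r: uniform s = h·r (linear in β); cycloidal s = h·(r − sin(2πr)/(2π)); simple-harmonic s = (h/2)(1 − cos(πr))
β=21°: printed 5.9500 | uniform 5.9500, cycloidal 3.7611, simple-harmonic 4.6411
β=42°: printed 11.9000 | uniform 11.9000, cycloidal 14.4732, simple-harmonic 13.4962
β=45°: printed 12.7500 | uniform 12.7500, cycloidal 15.4556, simple-harmonic 14.5104
β=51°: printed 14.4500 | uniform 14.4500, cycloidal 16.6389, simple-harmonic 16.0736
only one law matches every sample → uniform

uniform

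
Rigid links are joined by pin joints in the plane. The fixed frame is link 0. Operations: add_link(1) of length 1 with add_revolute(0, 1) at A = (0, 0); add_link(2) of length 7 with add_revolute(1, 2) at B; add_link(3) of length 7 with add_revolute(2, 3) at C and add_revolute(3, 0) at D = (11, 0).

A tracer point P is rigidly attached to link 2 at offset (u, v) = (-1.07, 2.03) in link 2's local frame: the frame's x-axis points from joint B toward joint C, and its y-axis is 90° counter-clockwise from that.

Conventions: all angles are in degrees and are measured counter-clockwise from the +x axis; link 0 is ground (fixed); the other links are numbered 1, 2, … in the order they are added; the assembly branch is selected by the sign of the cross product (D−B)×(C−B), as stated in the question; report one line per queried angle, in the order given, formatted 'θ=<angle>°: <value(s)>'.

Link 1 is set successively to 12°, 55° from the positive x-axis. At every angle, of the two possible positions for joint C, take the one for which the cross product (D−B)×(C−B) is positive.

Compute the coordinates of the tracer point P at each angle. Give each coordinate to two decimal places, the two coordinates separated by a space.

A=(0,0), D=(11.00,0)
θ=12°: B = A + 1.00·(cos12°, sin12°) = (0.9781, 0.2079)
θ=12°: |BD| = 10.0240
θ=12°: circle(B,7.00) ∩ circle(D,7.00): a=5.0120, h=4.8867
θ=12°:   candidates: C₊=(6.0904,4.9896) cross=48.984; C₋=(5.8877,-4.7817) cross=-48.984
θ=12°:   branch + wants cross > 0 → take C=(6.0904,4.9896) (cross=48.984)
θ=12°: ex = (C−B)/|BC| = (0.7303,0.6831); ey = (-0.6831,0.7303)
θ=12°: P = B + -1.07·ex + 2.03·ey = (-1.1900,0.9596)
θ=55°: B = A + 1.00·(cos55°, sin55°) = (0.5736, 0.8192)
θ=55°: |BD| = 10.4586
θ=55°: circle(B,7.00) ∩ circle(D,7.00): a=5.2293, h=4.6535
θ=55°:   candidates: C₊=(6.1513,5.0487) cross=48.668; C₋=(5.4223,-4.2296) cross=-48.668
θ=55°:   branch + wants cross > 0 → take C=(6.1513,5.0487) (cross=48.668)
θ=55°: ex = (C−B)/|BC| = (0.7968,0.6042); ey = (-0.6042,0.7968)
θ=55°: P = B + -1.07·ex + 2.03·ey = (-1.5056,1.7902)

θ=12°: -1.19 0.96
θ=55°: -1.51 1.79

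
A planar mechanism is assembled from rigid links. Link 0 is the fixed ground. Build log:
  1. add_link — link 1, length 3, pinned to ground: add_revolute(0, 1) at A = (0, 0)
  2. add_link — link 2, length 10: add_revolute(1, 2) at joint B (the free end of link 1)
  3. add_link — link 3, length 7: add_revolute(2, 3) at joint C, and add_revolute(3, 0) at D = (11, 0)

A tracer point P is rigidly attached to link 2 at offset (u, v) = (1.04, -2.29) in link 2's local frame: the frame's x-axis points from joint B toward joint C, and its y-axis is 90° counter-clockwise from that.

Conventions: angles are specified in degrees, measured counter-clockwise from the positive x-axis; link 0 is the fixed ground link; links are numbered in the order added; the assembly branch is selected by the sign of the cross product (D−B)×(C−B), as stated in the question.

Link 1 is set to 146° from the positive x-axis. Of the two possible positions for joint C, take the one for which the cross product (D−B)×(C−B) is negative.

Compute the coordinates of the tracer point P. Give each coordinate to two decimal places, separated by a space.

A=(0,0), D=(11.00,0)
B = A + 3.00·(cos146°, sin146°) = (-2.4871, 1.6776)
|BD| = 13.5910
circle(B,10.00) ∩ circle(D,7.00): a=8.6718, h=4.9800
  candidates: C₊=(6.7330,5.5491) cross=67.684; C₋=(5.5036,-4.3347) cross=-67.684
  branch - wants cross < 0 → take C=(5.5036,-4.3347) (cross=-67.684)
ex = (C−B)/|BC| = (0.7991,-0.6012); ey = (0.6012,0.7991)
P = B + 1.04·ex + -2.29·ey = (-3.0329,-0.7776)

-3.03 -0.78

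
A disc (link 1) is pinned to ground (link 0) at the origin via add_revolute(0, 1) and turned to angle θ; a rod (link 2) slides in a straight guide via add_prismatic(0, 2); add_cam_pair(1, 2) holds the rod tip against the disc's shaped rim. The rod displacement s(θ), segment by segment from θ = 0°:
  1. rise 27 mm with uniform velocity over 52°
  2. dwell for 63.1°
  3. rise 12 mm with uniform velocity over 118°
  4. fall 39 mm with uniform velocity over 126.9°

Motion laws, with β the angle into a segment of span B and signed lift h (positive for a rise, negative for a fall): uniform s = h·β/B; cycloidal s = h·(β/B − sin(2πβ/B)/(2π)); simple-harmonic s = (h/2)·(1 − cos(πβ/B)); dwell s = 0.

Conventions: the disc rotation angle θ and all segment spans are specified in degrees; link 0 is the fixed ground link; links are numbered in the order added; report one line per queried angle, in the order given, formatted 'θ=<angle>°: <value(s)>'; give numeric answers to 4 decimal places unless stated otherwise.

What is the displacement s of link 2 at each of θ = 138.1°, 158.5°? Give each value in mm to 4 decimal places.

segment 1 (0° to 52°, uniform, h = 27) is passed completely: s = 0.0000 + (27) = 27.0000
segment 2 (52° to 115.1°, dwell): s unchanged at 27.0000
θ = 138.1° falls in segment 3 (115.1° to 233.1°, uniform, h = 12): β = 138.1 − 115.1 = 23°, B = 118°; Δs = 12·23/118 = 2.3390; s = 27.0000 + 2.3390 = 29.3390
θ = 158.5° falls in segment 3 (115.1° to 233.1°, uniform, h = 12): β = 158.5 − 115.1 = 43.4°, B = 118°; Δs = 12·43.4/118 = 4.4136; s = 27.0000 + 4.4136 = 31.4136

θ=138.1°: 29.3390
θ=158.5°: 31.4136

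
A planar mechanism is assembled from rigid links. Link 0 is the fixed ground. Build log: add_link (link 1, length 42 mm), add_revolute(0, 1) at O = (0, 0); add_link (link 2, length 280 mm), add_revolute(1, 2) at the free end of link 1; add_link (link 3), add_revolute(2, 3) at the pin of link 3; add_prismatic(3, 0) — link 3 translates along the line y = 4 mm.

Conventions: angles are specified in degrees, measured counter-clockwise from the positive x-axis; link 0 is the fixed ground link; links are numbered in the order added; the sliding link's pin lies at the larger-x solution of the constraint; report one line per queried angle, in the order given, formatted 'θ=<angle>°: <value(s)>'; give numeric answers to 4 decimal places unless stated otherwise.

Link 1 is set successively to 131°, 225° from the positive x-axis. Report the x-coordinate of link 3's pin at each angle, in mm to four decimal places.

geometry: r = 42 mm, L = 280 mm, e = 4 mm
θ=131°: crank pin P = (r cos θ, r sin θ) = (-27.554479, 31.697802)
θ=131°: h = r sin θ − e = 31.697802 − 4 = 27.697802
θ=131°: x = r cos θ + √(L² − h²) = -27.554479 + 278.626689 = 251.072210
θ=225°: crank pin P = (r cos θ, r sin θ) = (-29.698485, -29.698485)
θ=225°: h = r sin θ − e = -29.698485 − 4 = -33.698485
θ=225°: x = r cos θ + √(L² − h²) = -29.698485 + 277.964768 = 248.266283

θ=131°: 251.0722
θ=225°: 248.2663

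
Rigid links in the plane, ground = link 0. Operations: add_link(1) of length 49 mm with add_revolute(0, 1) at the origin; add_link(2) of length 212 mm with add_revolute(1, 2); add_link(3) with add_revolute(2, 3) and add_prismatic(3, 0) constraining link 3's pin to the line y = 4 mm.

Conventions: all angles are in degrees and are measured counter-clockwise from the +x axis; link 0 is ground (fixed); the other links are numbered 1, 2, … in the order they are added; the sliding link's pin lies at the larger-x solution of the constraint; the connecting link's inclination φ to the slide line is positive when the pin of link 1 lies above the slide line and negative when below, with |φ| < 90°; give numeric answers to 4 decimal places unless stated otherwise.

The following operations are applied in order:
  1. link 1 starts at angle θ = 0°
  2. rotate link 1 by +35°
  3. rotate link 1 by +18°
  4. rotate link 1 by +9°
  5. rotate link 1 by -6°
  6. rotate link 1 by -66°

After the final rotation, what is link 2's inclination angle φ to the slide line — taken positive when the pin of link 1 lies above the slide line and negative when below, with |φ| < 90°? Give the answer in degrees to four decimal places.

geometry: r = 49 mm, L = 212 mm, e = 4 mm; θ starts at 0°
rotate link 1 by +35°: θ ← 0° +35° = 35°
rotate link 1 by +18°: θ ← 35° +18° = 53°
rotate link 1 by +9°: θ ← 53° +9° = 62°
rotate link 1 by -6°: θ ← 62° -6° = 56°
rotate link 1 by -66°: θ ← 56° -66° = -10°
h = r sin θ − e = -8.508761 − 4 = -12.508761
sin φ = h / L = -12.508761 / 212 = -0.05900359
φ = arcsin(-0.05900359) = -3.382621°

-3.3826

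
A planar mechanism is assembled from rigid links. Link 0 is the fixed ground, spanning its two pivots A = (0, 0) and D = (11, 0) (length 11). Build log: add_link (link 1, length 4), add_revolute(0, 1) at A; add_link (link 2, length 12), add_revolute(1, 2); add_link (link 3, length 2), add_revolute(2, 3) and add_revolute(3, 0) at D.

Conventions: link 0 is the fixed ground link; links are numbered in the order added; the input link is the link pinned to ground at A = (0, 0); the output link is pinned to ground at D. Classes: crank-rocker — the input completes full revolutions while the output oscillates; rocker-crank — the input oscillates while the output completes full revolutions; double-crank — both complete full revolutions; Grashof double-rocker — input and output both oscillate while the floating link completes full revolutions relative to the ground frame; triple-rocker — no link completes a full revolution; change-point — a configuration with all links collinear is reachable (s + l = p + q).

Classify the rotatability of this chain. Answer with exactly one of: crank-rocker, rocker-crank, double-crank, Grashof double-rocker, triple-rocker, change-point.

lengths: ground=11, input=4, coupler=12, output=2
sorted: s=2 (shortest), l=12 (longest), p+q=15
s + l = 14 vs p + q = 15
s + l < p + q (Grashof) with shortest = output link → rocker-crank

rocker-crank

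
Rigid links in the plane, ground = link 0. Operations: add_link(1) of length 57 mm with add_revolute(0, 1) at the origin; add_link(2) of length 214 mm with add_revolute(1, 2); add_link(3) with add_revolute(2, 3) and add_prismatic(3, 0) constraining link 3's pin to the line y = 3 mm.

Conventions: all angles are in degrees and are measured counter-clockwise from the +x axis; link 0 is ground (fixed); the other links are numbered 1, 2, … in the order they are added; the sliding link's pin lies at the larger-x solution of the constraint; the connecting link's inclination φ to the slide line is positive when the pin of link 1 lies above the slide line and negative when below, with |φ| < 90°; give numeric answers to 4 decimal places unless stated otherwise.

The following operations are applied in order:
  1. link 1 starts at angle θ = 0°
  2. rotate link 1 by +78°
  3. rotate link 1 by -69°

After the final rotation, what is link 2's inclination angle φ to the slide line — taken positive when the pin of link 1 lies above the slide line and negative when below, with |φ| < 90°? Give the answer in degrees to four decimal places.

geometry: r = 57 mm, L = 214 mm, e = 3 mm; θ starts at 0°
rotate link 1 by +78°: θ ← 0° +78° = 78°
rotate link 1 by -69°: θ ← 78° -69° = 9°
h = r sin θ − e = 8.916765 − 3 = 5.916765
sin φ = h / L = 5.916765 / 214 = 0.02764843
φ = arcsin(0.02764843) = 1.584340°

1.5843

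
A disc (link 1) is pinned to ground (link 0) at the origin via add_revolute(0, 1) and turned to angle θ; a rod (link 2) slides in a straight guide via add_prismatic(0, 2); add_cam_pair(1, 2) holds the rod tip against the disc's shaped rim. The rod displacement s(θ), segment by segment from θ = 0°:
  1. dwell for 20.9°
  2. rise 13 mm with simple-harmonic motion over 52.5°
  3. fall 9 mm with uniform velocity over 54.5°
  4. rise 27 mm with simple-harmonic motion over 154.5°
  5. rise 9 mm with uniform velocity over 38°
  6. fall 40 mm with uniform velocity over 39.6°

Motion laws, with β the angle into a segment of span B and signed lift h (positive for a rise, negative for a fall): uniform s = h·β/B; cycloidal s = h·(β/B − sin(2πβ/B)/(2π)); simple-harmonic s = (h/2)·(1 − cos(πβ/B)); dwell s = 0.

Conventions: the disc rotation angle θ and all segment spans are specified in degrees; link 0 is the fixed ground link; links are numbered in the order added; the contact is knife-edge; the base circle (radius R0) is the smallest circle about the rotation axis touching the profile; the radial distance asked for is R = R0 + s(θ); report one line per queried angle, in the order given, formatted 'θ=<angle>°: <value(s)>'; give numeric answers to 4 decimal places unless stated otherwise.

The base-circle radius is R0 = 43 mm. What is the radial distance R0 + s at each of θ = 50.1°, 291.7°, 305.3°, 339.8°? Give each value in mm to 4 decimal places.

segment 1 (0° to 20.9°, dwell): s unchanged at 0.0000
θ = 50.1° falls in segment 2 (20.9° to 73.4°, simple-harmonic, h = 13): β = 50.1 − 20.9 = 29.2°, B = 52.5°; Δs = 13/2·(1 − cos(π·0.5562)) = 7.6415; s = 0.0000 + 7.6415 = 7.6415
segment 2 (20.9° to 73.4°, simple-harmonic, h = 13) is passed completely: s = 0.0000 + (13) = 13.0000
segment 3 (73.4° to 127.9°, uniform, h = -9) is passed completely: s = 13.0000 + (-9) = 4.0000
segment 4 (127.9° to 282.4°, simple-harmonic, h = 27) is passed completely: s = 4.0000 + (27) = 31.0000
θ = 291.7° falls in segment 5 (282.4° to 320.4°, uniform, h = 9): β = 291.7 − 282.4 = 9.3°, B = 38°; Δs = 9·9.3/38 = 2.2026; s = 31.0000 + 2.2026 = 33.2026
θ = 305.3° falls in segment 5 (282.4° to 320.4°, uniform, h = 9): β = 305.3 − 282.4 = 22.9°, B = 38°; Δs = 9·22.9/38 = 5.4237; s = 31.0000 + 5.4237 = 36.4237
segment 5 (282.4° to 320.4°, uniform, h = 9) is passed completely: s = 31.0000 + (9) = 40.0000
θ = 339.8° falls in segment 6 (320.4° to 360°, uniform, h = -40): β = 339.8 − 320.4 = 19.4°, B = 39.6°; Δs = -40·19.4/39.6 = -19.5960; s = 40.0000 − 19.5960 = 20.4040
θ=50.1°: R = R0 + s = 43 + 7.6415 = 50.6415
θ=291.7°: R = R0 + s = 43 + 33.2026 = 76.2026
θ=305.3°: R = R0 + s = 43 + 36.4237 = 79.4237
θ=339.8°: R = R0 + s = 43 + 20.4040 = 63.4040

θ=50.1°: 50.6415
θ=291.7°: 76.2026
θ=305.3°: 79.4237
θ=339.8°: 63.4040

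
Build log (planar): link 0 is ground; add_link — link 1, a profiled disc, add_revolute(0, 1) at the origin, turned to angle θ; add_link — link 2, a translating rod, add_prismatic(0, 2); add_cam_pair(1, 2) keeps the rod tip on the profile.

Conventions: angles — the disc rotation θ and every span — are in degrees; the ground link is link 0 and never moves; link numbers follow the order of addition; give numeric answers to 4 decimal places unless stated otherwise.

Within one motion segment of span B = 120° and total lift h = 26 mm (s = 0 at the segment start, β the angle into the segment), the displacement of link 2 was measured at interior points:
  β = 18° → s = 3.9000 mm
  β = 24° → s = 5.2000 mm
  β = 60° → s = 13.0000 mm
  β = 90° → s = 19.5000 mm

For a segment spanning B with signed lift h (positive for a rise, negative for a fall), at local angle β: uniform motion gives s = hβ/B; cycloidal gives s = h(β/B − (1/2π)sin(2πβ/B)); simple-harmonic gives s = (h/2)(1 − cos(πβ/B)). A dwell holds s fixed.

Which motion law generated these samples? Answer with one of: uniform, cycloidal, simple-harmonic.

candidates at β/B = r: uniform s = h·r (linear in β); cycloidal s = h·(r − sin(2πr)/(2π)); simple-harmonic s = (h/2)(1 − cos(πr))
β=18°: printed 3.9000 | uniform 3.9000, cycloidal 0.5523, simple-harmonic 1.4169
β=24°: printed 5.2000 | uniform 5.2000, cycloidal 1.2645, simple-harmonic 2.4828
β=60°: printed 13.0000 | uniform 13.0000, cycloidal 13.0000, simple-harmonic 13.0000
β=90°: printed 19.5000 | uniform 19.5000, cycloidal 23.6380, simple-harmonic 22.1924
only one law matches every sample → uniform

uniform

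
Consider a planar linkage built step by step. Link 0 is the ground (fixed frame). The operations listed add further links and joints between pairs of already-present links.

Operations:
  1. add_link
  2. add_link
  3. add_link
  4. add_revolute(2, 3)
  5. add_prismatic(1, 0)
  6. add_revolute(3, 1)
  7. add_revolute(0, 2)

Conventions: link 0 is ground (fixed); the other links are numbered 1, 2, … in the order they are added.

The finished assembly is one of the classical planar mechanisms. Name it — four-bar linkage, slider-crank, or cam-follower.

links: 4 (incl. ground); joints: 3 revolute, 1 prismatic, 0 higher (cam) pair, forming one closed loop
4 links, 3 revolutes + 1 prismatic in one loop → slider-crank

slider-crank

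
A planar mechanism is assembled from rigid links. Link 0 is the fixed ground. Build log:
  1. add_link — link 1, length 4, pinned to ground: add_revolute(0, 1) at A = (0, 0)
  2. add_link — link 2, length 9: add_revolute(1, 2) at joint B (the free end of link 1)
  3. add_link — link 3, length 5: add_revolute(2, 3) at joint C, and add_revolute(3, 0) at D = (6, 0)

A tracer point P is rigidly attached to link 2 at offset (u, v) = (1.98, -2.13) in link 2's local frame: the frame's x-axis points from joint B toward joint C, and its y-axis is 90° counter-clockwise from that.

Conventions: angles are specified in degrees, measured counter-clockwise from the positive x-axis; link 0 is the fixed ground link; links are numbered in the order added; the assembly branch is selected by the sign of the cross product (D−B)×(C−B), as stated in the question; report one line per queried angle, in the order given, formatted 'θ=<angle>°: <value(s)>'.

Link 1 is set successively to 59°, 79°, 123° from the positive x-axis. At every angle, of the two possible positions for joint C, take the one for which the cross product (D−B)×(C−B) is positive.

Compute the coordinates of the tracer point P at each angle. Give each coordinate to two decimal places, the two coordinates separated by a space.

A=(0,0), D=(6.00,0)
θ=59°: B = A + 4.00·(cos59°, sin59°) = (2.0602, 3.4287)
θ=59°: |BD| = 5.2229
θ=59°: circle(B,9.00) ∩ circle(D,5.00): a=7.9725, h=4.1761
θ=59°:   candidates: C₊=(10.8157,1.3451) cross=21.811; C₋=(5.3327,-4.9553) cross=-21.811
θ=59°:   branch + wants cross > 0 → take C=(10.8157,1.3451) (cross=21.811)
θ=59°: ex = (C−B)/|BC| = (0.9728,-0.2315); ey = (0.2315,0.9728)
θ=59°: P = B + 1.98·ex + -2.13·ey = (3.4933,0.8982)
θ=79°: B = A + 4.00·(cos79°, sin79°) = (0.7632, 3.9265)
θ=79°: |BD| = 6.5453
θ=79°: circle(B,9.00) ∩ circle(D,5.00): a=7.5505, h=4.8979
θ=79°:   candidates: C₊=(9.7425,3.3157) cross=32.058; C₋=(3.8660,-4.5217) cross=-32.058
θ=79°:   branch + wants cross > 0 → take C=(9.7425,3.3157) (cross=32.058)
θ=79°: ex = (C−B)/|BC| = (0.9977,-0.0679); ey = (0.0679,0.9977)
θ=79°: P = B + 1.98·ex + -2.13·ey = (2.5941,1.6670)
θ=123°: B = A + 4.00·(cos123°, sin123°) = (-2.1786, 3.3547)
θ=123°: |BD| = 8.8398
θ=123°: circle(B,9.00) ∩ circle(D,5.00): a=7.5874, h=4.8406
θ=123°:   candidates: C₊=(6.6782,4.9538) cross=42.790; C₋=(3.0043,-4.0032) cross=-42.790
θ=123°:   branch + wants cross > 0 → take C=(6.6782,4.9538) (cross=42.790)
θ=123°: ex = (C−B)/|BC| = (0.9841,0.1777); ey = (-0.1777,0.9841)
θ=123°: P = B + 1.98·ex + -2.13·ey = (0.1484,1.6104)

θ=59°: 3.49 0.90
θ=79°: 2.59 1.67
θ=123°: 0.15 1.61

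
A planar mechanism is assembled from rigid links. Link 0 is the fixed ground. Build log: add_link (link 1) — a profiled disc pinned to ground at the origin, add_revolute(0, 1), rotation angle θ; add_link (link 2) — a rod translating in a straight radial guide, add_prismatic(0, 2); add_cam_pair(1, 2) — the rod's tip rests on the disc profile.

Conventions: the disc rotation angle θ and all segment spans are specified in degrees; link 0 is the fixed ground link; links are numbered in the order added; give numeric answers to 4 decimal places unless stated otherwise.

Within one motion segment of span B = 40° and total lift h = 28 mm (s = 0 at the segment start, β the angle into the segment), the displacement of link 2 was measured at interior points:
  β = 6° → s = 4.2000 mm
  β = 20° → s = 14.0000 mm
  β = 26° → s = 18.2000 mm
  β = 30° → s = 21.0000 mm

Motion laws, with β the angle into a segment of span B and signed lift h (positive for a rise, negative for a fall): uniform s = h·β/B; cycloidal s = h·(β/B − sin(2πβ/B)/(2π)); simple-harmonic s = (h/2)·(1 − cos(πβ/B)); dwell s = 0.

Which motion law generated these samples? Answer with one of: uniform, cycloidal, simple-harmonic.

candidates at β/B = r: uniform s = h·r (linear in β); cycloidal s = h·(r − sin(2πr)/(2π)); simple-harmonic s = (h/2)(1 − cos(πr))
β=6°: printed 4.2000 | uniform 4.2000, cycloidal 0.5947, simple-harmonic 1.5259
β=20°: printed 14.0000 | uniform 14.0000, cycloidal 14.0000, simple-harmonic 14.0000
β=26°: printed 18.2000 | uniform 18.2000, cycloidal 21.8053, simple-harmonic 20.3559
β=30°: printed 21.0000 | uniform 21.0000, cycloidal 25.4563, simple-harmonic 23.8995
only one law matches every sample → uniform

uniform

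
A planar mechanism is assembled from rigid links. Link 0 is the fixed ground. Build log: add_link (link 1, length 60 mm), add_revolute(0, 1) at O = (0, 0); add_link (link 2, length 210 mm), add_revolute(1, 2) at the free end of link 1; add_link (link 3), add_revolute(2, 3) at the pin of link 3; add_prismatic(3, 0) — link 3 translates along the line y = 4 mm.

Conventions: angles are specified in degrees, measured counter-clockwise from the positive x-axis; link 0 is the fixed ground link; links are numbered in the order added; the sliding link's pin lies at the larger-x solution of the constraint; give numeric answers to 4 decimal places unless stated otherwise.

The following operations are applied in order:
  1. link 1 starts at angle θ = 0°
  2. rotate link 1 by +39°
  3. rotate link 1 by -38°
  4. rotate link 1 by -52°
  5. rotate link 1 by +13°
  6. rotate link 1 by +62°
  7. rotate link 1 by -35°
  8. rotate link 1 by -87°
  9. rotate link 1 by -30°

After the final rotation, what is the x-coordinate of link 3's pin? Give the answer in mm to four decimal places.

geometry: r = 60 mm, L = 210 mm, e = 4 mm; θ starts at 0°
rotate link 1 by +39°: θ ← 0° +39° = 39°
rotate link 1 by -38°: θ ← 39° -38° = 1°
rotate link 1 by -52°: θ ← 1° -52° = -51°
rotate link 1 by +13°: θ ← -51° +13° = -38°
rotate link 1 by +62°: θ ← -38° +62° = 24°
rotate link 1 by -35°: θ ← 24° -35° = -11°
rotate link 1 by -87°: θ ← -11° -87° = -98°
rotate link 1 by -30°: θ ← -98° -30° = -128°
crank pin P = (r cos θ, r sin θ) = (-36.939689, -47.280645)
h = r sin θ − e = -47.280645 − 4 = -51.280645
x = r cos θ + √(L² − h²) = -36.939689 + 203.642568 = 166.702879

166.7029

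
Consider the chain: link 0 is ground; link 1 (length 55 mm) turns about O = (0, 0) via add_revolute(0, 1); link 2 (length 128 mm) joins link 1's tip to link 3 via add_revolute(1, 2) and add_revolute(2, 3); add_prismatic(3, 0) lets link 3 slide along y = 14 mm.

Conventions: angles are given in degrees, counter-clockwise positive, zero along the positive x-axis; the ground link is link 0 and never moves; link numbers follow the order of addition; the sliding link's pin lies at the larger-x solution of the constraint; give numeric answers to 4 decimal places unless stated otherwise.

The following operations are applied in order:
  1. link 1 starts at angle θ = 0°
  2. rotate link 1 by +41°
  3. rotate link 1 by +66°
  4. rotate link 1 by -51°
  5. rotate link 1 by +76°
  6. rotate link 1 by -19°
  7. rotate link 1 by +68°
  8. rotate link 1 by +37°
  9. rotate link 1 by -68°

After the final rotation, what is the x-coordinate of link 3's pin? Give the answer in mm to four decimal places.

geometry: r = 55 mm, L = 128 mm, e = 14 mm; θ starts at 0°
rotate link 1 by +41°: θ ← 0° +41° = 41°
rotate link 1 by +66°: θ ← 41° +66° = 107°
rotate link 1 by -51°: θ ← 107° -51° = 56°
rotate link 1 by +76°: θ ← 56° +76° = 132°
rotate link 1 by -19°: θ ← 132° -19° = 113°
rotate link 1 by +68°: θ ← 113° +68° = 181°
rotate link 1 by +37°: θ ← 181° +37° = 218°
rotate link 1 by -68°: θ ← 218° -68° = 150°
crank pin P = (r cos θ, r sin θ) = (-47.631397, 27.500000)
h = r sin θ − e = 27.500000 − 14 = 13.500000
x = r cos θ + √(L² − h²) = -47.631397 + 127.286095 = 79.654698

79.6547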